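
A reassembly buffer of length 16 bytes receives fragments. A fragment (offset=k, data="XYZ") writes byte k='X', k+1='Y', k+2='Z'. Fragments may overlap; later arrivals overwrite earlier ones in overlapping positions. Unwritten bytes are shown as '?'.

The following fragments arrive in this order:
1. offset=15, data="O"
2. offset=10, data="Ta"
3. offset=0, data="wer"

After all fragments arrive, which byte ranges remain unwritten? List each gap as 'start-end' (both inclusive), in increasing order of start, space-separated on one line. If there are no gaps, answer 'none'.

Fragment 1: offset=15 len=1
Fragment 2: offset=10 len=2
Fragment 3: offset=0 len=3
Gaps: 3-9 12-14

Answer: 3-9 12-14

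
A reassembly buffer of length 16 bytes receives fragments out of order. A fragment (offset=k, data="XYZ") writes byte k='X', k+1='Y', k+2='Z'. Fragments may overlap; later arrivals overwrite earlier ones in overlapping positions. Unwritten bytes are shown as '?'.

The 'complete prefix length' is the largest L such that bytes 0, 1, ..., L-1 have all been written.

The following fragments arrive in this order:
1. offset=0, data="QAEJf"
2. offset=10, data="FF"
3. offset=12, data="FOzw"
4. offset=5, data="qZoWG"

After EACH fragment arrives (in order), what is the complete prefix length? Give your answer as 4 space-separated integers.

Answer: 5 5 5 16

Derivation:
Fragment 1: offset=0 data="QAEJf" -> buffer=QAEJf??????????? -> prefix_len=5
Fragment 2: offset=10 data="FF" -> buffer=QAEJf?????FF???? -> prefix_len=5
Fragment 3: offset=12 data="FOzw" -> buffer=QAEJf?????FFFOzw -> prefix_len=5
Fragment 4: offset=5 data="qZoWG" -> buffer=QAEJfqZoWGFFFOzw -> prefix_len=16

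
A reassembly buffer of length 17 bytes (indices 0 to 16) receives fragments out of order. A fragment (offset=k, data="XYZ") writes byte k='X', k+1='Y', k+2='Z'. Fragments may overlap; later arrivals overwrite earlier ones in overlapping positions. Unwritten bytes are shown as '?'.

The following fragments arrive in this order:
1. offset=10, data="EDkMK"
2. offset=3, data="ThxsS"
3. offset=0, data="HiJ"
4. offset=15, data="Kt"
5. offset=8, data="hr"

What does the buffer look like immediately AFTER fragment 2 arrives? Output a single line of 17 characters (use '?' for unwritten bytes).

Fragment 1: offset=10 data="EDkMK" -> buffer=??????????EDkMK??
Fragment 2: offset=3 data="ThxsS" -> buffer=???ThxsS??EDkMK??

Answer: ???ThxsS??EDkMK??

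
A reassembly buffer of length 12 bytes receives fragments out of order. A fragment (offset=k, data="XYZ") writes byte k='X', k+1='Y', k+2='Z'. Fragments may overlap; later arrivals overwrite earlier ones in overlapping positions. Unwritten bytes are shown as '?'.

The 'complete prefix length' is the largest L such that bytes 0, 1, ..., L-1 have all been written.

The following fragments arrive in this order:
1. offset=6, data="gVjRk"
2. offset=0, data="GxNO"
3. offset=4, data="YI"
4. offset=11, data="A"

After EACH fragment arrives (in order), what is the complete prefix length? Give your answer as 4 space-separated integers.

Answer: 0 4 11 12

Derivation:
Fragment 1: offset=6 data="gVjRk" -> buffer=??????gVjRk? -> prefix_len=0
Fragment 2: offset=0 data="GxNO" -> buffer=GxNO??gVjRk? -> prefix_len=4
Fragment 3: offset=4 data="YI" -> buffer=GxNOYIgVjRk? -> prefix_len=11
Fragment 4: offset=11 data="A" -> buffer=GxNOYIgVjRkA -> prefix_len=12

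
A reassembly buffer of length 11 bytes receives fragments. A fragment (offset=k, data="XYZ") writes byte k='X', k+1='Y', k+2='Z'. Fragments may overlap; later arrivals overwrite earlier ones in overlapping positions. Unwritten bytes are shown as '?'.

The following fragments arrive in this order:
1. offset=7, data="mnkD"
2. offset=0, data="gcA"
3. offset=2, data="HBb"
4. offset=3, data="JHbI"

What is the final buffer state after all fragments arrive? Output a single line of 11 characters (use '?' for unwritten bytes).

Answer: gcHJHbImnkD

Derivation:
Fragment 1: offset=7 data="mnkD" -> buffer=???????mnkD
Fragment 2: offset=0 data="gcA" -> buffer=gcA????mnkD
Fragment 3: offset=2 data="HBb" -> buffer=gcHBb??mnkD
Fragment 4: offset=3 data="JHbI" -> buffer=gcHJHbImnkD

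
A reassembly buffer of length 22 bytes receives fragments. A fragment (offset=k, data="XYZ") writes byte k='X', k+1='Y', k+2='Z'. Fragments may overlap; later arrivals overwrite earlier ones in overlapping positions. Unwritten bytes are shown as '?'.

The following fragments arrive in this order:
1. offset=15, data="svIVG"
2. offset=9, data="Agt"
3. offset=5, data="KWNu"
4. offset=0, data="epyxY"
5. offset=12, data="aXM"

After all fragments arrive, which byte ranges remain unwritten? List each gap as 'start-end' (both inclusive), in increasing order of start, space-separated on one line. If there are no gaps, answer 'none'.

Fragment 1: offset=15 len=5
Fragment 2: offset=9 len=3
Fragment 3: offset=5 len=4
Fragment 4: offset=0 len=5
Fragment 5: offset=12 len=3
Gaps: 20-21

Answer: 20-21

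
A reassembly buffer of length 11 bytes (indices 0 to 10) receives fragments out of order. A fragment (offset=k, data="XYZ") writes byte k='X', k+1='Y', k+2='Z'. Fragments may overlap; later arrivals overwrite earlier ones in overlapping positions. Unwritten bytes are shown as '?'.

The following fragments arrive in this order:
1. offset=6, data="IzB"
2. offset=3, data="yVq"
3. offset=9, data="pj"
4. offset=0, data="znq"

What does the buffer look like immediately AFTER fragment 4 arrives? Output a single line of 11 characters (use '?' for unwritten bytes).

Answer: znqyVqIzBpj

Derivation:
Fragment 1: offset=6 data="IzB" -> buffer=??????IzB??
Fragment 2: offset=3 data="yVq" -> buffer=???yVqIzB??
Fragment 3: offset=9 data="pj" -> buffer=???yVqIzBpj
Fragment 4: offset=0 data="znq" -> buffer=znqyVqIzBpj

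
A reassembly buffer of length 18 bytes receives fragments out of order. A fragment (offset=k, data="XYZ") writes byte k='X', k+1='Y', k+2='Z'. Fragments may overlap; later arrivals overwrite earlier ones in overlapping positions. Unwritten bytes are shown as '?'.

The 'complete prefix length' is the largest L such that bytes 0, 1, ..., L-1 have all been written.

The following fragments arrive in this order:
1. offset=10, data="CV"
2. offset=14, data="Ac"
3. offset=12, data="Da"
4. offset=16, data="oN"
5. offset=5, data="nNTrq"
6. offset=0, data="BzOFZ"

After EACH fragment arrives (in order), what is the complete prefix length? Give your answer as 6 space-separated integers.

Answer: 0 0 0 0 0 18

Derivation:
Fragment 1: offset=10 data="CV" -> buffer=??????????CV?????? -> prefix_len=0
Fragment 2: offset=14 data="Ac" -> buffer=??????????CV??Ac?? -> prefix_len=0
Fragment 3: offset=12 data="Da" -> buffer=??????????CVDaAc?? -> prefix_len=0
Fragment 4: offset=16 data="oN" -> buffer=??????????CVDaAcoN -> prefix_len=0
Fragment 5: offset=5 data="nNTrq" -> buffer=?????nNTrqCVDaAcoN -> prefix_len=0
Fragment 6: offset=0 data="BzOFZ" -> buffer=BzOFZnNTrqCVDaAcoN -> prefix_len=18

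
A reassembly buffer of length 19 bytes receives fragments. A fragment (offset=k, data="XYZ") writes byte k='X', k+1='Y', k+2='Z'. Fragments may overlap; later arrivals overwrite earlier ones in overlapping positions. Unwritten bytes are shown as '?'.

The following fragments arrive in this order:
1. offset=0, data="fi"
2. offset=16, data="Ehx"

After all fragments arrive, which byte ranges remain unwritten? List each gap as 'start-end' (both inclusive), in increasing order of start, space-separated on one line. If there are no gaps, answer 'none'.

Answer: 2-15

Derivation:
Fragment 1: offset=0 len=2
Fragment 2: offset=16 len=3
Gaps: 2-15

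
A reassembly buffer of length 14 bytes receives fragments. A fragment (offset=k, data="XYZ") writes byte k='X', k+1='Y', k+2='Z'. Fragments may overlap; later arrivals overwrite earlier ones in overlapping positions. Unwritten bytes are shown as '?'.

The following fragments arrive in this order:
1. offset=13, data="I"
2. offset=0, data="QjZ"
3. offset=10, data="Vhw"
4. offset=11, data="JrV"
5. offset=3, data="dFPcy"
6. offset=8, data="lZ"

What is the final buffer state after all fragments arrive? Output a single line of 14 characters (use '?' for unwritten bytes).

Answer: QjZdFPcylZVJrV

Derivation:
Fragment 1: offset=13 data="I" -> buffer=?????????????I
Fragment 2: offset=0 data="QjZ" -> buffer=QjZ??????????I
Fragment 3: offset=10 data="Vhw" -> buffer=QjZ???????VhwI
Fragment 4: offset=11 data="JrV" -> buffer=QjZ???????VJrV
Fragment 5: offset=3 data="dFPcy" -> buffer=QjZdFPcy??VJrV
Fragment 6: offset=8 data="lZ" -> buffer=QjZdFPcylZVJrV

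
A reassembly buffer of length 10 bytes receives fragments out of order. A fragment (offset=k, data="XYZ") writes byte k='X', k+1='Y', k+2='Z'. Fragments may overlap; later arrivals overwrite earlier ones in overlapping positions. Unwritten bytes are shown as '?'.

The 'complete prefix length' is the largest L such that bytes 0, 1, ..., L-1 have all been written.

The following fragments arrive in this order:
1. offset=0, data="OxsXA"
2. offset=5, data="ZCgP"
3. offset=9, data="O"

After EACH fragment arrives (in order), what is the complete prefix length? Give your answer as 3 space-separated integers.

Answer: 5 9 10

Derivation:
Fragment 1: offset=0 data="OxsXA" -> buffer=OxsXA????? -> prefix_len=5
Fragment 2: offset=5 data="ZCgP" -> buffer=OxsXAZCgP? -> prefix_len=9
Fragment 3: offset=9 data="O" -> buffer=OxsXAZCgPO -> prefix_len=10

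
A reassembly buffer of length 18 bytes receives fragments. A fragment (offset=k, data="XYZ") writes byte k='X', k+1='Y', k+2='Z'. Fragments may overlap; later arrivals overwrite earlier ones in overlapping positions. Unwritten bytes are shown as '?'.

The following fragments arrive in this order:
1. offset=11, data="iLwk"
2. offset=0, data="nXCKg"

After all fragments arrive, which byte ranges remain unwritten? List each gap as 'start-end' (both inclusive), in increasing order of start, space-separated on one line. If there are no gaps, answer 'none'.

Fragment 1: offset=11 len=4
Fragment 2: offset=0 len=5
Gaps: 5-10 15-17

Answer: 5-10 15-17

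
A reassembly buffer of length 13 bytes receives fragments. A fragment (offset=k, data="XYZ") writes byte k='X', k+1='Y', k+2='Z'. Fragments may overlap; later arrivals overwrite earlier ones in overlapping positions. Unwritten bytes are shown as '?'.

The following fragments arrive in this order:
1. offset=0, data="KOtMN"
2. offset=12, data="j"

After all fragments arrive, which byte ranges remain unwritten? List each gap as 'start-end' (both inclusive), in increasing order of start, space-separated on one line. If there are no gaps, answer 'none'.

Answer: 5-11

Derivation:
Fragment 1: offset=0 len=5
Fragment 2: offset=12 len=1
Gaps: 5-11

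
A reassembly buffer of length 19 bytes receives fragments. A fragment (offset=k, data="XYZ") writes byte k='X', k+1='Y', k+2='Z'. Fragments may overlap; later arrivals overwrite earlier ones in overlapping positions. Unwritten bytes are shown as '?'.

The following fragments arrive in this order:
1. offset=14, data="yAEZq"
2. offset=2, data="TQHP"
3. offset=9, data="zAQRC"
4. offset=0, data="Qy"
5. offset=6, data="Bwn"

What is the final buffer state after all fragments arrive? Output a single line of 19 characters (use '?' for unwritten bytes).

Answer: QyTQHPBwnzAQRCyAEZq

Derivation:
Fragment 1: offset=14 data="yAEZq" -> buffer=??????????????yAEZq
Fragment 2: offset=2 data="TQHP" -> buffer=??TQHP????????yAEZq
Fragment 3: offset=9 data="zAQRC" -> buffer=??TQHP???zAQRCyAEZq
Fragment 4: offset=0 data="Qy" -> buffer=QyTQHP???zAQRCyAEZq
Fragment 5: offset=6 data="Bwn" -> buffer=QyTQHPBwnzAQRCyAEZq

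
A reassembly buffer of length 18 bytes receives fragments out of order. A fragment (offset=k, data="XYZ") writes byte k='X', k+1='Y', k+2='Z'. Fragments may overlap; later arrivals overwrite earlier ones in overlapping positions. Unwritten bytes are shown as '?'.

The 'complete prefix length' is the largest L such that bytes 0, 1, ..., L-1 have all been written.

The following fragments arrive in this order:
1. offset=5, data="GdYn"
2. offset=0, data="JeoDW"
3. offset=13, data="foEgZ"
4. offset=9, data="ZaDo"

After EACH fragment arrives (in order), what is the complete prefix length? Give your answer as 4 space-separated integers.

Fragment 1: offset=5 data="GdYn" -> buffer=?????GdYn????????? -> prefix_len=0
Fragment 2: offset=0 data="JeoDW" -> buffer=JeoDWGdYn????????? -> prefix_len=9
Fragment 3: offset=13 data="foEgZ" -> buffer=JeoDWGdYn????foEgZ -> prefix_len=9
Fragment 4: offset=9 data="ZaDo" -> buffer=JeoDWGdYnZaDofoEgZ -> prefix_len=18

Answer: 0 9 9 18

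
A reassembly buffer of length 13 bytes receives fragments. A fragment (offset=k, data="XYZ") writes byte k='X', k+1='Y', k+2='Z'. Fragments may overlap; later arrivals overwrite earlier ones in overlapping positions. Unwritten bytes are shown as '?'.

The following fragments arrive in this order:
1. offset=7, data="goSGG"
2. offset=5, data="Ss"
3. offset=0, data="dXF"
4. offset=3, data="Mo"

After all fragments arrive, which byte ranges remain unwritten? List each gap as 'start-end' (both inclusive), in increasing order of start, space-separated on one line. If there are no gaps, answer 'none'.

Fragment 1: offset=7 len=5
Fragment 2: offset=5 len=2
Fragment 3: offset=0 len=3
Fragment 4: offset=3 len=2
Gaps: 12-12

Answer: 12-12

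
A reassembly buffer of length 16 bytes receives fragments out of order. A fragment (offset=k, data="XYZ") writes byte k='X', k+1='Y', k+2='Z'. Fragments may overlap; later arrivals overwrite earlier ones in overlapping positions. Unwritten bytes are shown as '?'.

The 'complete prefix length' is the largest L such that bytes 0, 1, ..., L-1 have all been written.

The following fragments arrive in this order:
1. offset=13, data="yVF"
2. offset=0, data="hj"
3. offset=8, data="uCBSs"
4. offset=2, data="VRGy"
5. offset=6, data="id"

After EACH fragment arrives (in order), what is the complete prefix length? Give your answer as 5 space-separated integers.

Answer: 0 2 2 6 16

Derivation:
Fragment 1: offset=13 data="yVF" -> buffer=?????????????yVF -> prefix_len=0
Fragment 2: offset=0 data="hj" -> buffer=hj???????????yVF -> prefix_len=2
Fragment 3: offset=8 data="uCBSs" -> buffer=hj??????uCBSsyVF -> prefix_len=2
Fragment 4: offset=2 data="VRGy" -> buffer=hjVRGy??uCBSsyVF -> prefix_len=6
Fragment 5: offset=6 data="id" -> buffer=hjVRGyiduCBSsyVF -> prefix_len=16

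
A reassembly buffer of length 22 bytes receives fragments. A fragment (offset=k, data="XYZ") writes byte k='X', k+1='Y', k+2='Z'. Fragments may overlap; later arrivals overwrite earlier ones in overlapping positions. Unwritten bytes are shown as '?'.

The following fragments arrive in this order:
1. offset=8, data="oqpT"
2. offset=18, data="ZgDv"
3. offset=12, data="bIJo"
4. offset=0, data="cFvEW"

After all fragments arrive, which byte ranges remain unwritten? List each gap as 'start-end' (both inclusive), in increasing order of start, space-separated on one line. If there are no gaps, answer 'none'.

Fragment 1: offset=8 len=4
Fragment 2: offset=18 len=4
Fragment 3: offset=12 len=4
Fragment 4: offset=0 len=5
Gaps: 5-7 16-17

Answer: 5-7 16-17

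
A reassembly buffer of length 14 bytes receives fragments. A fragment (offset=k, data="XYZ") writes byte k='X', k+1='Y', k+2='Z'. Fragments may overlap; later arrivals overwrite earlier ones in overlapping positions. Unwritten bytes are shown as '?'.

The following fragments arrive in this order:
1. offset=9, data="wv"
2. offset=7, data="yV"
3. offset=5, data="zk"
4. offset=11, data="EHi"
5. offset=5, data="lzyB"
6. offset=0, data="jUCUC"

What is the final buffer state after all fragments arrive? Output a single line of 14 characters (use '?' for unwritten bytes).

Fragment 1: offset=9 data="wv" -> buffer=?????????wv???
Fragment 2: offset=7 data="yV" -> buffer=???????yVwv???
Fragment 3: offset=5 data="zk" -> buffer=?????zkyVwv???
Fragment 4: offset=11 data="EHi" -> buffer=?????zkyVwvEHi
Fragment 5: offset=5 data="lzyB" -> buffer=?????lzyBwvEHi
Fragment 6: offset=0 data="jUCUC" -> buffer=jUCUClzyBwvEHi

Answer: jUCUClzyBwvEHi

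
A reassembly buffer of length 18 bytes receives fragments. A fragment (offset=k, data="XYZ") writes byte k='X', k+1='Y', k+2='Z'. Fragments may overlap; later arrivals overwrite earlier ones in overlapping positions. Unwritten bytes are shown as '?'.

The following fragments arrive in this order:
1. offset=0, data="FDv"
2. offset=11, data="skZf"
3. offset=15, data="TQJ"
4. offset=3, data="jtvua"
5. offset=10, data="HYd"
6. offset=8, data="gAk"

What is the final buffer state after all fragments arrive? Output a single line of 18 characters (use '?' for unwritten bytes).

Answer: FDvjtvuagAkYdZfTQJ

Derivation:
Fragment 1: offset=0 data="FDv" -> buffer=FDv???????????????
Fragment 2: offset=11 data="skZf" -> buffer=FDv????????skZf???
Fragment 3: offset=15 data="TQJ" -> buffer=FDv????????skZfTQJ
Fragment 4: offset=3 data="jtvua" -> buffer=FDvjtvua???skZfTQJ
Fragment 5: offset=10 data="HYd" -> buffer=FDvjtvua??HYdZfTQJ
Fragment 6: offset=8 data="gAk" -> buffer=FDvjtvuagAkYdZfTQJ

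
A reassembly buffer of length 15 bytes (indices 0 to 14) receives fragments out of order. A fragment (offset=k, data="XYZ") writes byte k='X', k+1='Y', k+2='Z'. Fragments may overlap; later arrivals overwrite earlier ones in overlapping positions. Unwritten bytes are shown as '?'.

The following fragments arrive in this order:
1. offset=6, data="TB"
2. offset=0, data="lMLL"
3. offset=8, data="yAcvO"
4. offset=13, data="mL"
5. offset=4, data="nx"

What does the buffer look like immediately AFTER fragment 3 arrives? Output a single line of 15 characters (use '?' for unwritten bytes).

Answer: lMLL??TByAcvO??

Derivation:
Fragment 1: offset=6 data="TB" -> buffer=??????TB???????
Fragment 2: offset=0 data="lMLL" -> buffer=lMLL??TB???????
Fragment 3: offset=8 data="yAcvO" -> buffer=lMLL??TByAcvO??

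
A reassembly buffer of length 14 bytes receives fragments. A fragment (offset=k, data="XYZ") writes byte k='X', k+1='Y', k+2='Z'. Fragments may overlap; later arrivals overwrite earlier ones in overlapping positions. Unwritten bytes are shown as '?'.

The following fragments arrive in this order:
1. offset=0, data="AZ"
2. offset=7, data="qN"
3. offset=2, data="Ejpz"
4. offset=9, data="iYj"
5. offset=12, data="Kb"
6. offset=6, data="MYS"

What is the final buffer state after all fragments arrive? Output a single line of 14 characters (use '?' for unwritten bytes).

Answer: AZEjpzMYSiYjKb

Derivation:
Fragment 1: offset=0 data="AZ" -> buffer=AZ????????????
Fragment 2: offset=7 data="qN" -> buffer=AZ?????qN?????
Fragment 3: offset=2 data="Ejpz" -> buffer=AZEjpz?qN?????
Fragment 4: offset=9 data="iYj" -> buffer=AZEjpz?qNiYj??
Fragment 5: offset=12 data="Kb" -> buffer=AZEjpz?qNiYjKb
Fragment 6: offset=6 data="MYS" -> buffer=AZEjpzMYSiYjKb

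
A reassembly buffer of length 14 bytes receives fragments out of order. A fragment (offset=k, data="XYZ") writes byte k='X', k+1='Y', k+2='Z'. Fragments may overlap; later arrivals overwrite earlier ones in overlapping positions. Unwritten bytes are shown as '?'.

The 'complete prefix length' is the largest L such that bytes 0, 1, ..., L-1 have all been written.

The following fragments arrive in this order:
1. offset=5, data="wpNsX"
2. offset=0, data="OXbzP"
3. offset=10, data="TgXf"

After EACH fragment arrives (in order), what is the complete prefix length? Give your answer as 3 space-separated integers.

Fragment 1: offset=5 data="wpNsX" -> buffer=?????wpNsX???? -> prefix_len=0
Fragment 2: offset=0 data="OXbzP" -> buffer=OXbzPwpNsX???? -> prefix_len=10
Fragment 3: offset=10 data="TgXf" -> buffer=OXbzPwpNsXTgXf -> prefix_len=14

Answer: 0 10 14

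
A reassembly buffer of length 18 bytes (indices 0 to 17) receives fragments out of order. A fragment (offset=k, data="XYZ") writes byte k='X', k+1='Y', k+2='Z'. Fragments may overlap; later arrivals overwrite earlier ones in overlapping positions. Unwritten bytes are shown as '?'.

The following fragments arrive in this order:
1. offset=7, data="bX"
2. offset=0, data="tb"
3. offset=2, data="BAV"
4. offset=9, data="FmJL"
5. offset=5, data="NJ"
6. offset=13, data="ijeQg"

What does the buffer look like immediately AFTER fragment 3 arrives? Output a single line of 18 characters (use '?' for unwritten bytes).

Answer: tbBAV??bX?????????

Derivation:
Fragment 1: offset=7 data="bX" -> buffer=???????bX?????????
Fragment 2: offset=0 data="tb" -> buffer=tb?????bX?????????
Fragment 3: offset=2 data="BAV" -> buffer=tbBAV??bX?????????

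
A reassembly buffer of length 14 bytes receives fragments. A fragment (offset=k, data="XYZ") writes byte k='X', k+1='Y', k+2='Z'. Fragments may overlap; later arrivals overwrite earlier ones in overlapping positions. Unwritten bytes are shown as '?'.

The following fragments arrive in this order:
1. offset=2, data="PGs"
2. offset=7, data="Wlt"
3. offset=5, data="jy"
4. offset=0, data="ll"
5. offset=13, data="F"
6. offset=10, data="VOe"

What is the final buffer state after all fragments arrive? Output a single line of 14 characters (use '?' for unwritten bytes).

Answer: llPGsjyWltVOeF

Derivation:
Fragment 1: offset=2 data="PGs" -> buffer=??PGs?????????
Fragment 2: offset=7 data="Wlt" -> buffer=??PGs??Wlt????
Fragment 3: offset=5 data="jy" -> buffer=??PGsjyWlt????
Fragment 4: offset=0 data="ll" -> buffer=llPGsjyWlt????
Fragment 5: offset=13 data="F" -> buffer=llPGsjyWlt???F
Fragment 6: offset=10 data="VOe" -> buffer=llPGsjyWltVOeF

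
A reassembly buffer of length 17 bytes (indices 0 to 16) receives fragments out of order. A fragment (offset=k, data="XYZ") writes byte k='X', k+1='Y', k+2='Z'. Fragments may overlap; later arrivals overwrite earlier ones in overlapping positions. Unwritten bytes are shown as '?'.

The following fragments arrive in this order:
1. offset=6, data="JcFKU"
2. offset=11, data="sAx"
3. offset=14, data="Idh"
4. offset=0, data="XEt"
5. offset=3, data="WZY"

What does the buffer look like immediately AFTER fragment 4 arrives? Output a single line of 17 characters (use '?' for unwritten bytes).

Answer: XEt???JcFKUsAxIdh

Derivation:
Fragment 1: offset=6 data="JcFKU" -> buffer=??????JcFKU??????
Fragment 2: offset=11 data="sAx" -> buffer=??????JcFKUsAx???
Fragment 3: offset=14 data="Idh" -> buffer=??????JcFKUsAxIdh
Fragment 4: offset=0 data="XEt" -> buffer=XEt???JcFKUsAxIdh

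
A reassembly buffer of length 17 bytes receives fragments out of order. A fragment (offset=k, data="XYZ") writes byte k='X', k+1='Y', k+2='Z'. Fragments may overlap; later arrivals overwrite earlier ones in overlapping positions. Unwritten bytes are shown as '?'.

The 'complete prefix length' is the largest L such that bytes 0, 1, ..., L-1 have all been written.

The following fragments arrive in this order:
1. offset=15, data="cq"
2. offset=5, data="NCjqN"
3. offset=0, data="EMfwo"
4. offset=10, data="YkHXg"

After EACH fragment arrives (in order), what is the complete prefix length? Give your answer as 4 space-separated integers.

Fragment 1: offset=15 data="cq" -> buffer=???????????????cq -> prefix_len=0
Fragment 2: offset=5 data="NCjqN" -> buffer=?????NCjqN?????cq -> prefix_len=0
Fragment 3: offset=0 data="EMfwo" -> buffer=EMfwoNCjqN?????cq -> prefix_len=10
Fragment 4: offset=10 data="YkHXg" -> buffer=EMfwoNCjqNYkHXgcq -> prefix_len=17

Answer: 0 0 10 17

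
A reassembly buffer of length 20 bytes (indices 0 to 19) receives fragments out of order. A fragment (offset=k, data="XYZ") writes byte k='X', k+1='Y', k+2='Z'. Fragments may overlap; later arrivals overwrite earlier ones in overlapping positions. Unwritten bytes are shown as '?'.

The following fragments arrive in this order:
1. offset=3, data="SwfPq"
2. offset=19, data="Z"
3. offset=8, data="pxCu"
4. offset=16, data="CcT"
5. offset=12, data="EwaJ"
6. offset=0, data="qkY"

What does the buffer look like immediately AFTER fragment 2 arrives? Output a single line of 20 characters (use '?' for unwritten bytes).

Answer: ???SwfPq???????????Z

Derivation:
Fragment 1: offset=3 data="SwfPq" -> buffer=???SwfPq????????????
Fragment 2: offset=19 data="Z" -> buffer=???SwfPq???????????Z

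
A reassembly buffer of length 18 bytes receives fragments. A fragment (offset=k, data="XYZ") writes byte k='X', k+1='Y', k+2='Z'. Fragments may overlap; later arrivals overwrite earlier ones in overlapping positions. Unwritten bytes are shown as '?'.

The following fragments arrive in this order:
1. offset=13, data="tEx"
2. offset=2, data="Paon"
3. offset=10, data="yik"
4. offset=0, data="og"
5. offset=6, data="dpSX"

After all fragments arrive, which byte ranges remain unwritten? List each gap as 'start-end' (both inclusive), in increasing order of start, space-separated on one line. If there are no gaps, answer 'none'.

Answer: 16-17

Derivation:
Fragment 1: offset=13 len=3
Fragment 2: offset=2 len=4
Fragment 3: offset=10 len=3
Fragment 4: offset=0 len=2
Fragment 5: offset=6 len=4
Gaps: 16-17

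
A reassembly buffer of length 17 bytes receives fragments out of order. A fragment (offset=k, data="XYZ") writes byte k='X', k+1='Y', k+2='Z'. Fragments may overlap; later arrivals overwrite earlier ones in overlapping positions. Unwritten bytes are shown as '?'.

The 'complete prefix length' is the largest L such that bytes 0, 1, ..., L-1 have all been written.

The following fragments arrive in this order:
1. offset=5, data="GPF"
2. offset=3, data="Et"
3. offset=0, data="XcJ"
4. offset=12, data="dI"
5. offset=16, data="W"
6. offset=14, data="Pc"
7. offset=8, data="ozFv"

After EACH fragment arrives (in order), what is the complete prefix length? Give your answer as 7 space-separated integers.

Answer: 0 0 8 8 8 8 17

Derivation:
Fragment 1: offset=5 data="GPF" -> buffer=?????GPF????????? -> prefix_len=0
Fragment 2: offset=3 data="Et" -> buffer=???EtGPF????????? -> prefix_len=0
Fragment 3: offset=0 data="XcJ" -> buffer=XcJEtGPF????????? -> prefix_len=8
Fragment 4: offset=12 data="dI" -> buffer=XcJEtGPF????dI??? -> prefix_len=8
Fragment 5: offset=16 data="W" -> buffer=XcJEtGPF????dI??W -> prefix_len=8
Fragment 6: offset=14 data="Pc" -> buffer=XcJEtGPF????dIPcW -> prefix_len=8
Fragment 7: offset=8 data="ozFv" -> buffer=XcJEtGPFozFvdIPcW -> prefix_len=17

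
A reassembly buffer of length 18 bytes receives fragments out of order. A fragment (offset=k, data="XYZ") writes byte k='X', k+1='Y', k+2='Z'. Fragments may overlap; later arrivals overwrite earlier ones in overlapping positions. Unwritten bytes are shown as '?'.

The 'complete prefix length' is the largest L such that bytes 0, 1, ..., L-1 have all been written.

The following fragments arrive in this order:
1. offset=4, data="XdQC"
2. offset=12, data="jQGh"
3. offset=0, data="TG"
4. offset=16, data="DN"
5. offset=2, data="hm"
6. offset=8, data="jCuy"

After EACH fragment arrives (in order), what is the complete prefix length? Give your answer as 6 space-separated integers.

Fragment 1: offset=4 data="XdQC" -> buffer=????XdQC?????????? -> prefix_len=0
Fragment 2: offset=12 data="jQGh" -> buffer=????XdQC????jQGh?? -> prefix_len=0
Fragment 3: offset=0 data="TG" -> buffer=TG??XdQC????jQGh?? -> prefix_len=2
Fragment 4: offset=16 data="DN" -> buffer=TG??XdQC????jQGhDN -> prefix_len=2
Fragment 5: offset=2 data="hm" -> buffer=TGhmXdQC????jQGhDN -> prefix_len=8
Fragment 6: offset=8 data="jCuy" -> buffer=TGhmXdQCjCuyjQGhDN -> prefix_len=18

Answer: 0 0 2 2 8 18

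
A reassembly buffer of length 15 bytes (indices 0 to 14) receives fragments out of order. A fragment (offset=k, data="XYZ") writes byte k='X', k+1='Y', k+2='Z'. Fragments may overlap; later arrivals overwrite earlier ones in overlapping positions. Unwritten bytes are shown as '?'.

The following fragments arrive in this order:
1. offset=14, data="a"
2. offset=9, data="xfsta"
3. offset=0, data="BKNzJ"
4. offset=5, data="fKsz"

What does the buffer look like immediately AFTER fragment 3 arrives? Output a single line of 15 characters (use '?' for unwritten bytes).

Answer: BKNzJ????xfstaa

Derivation:
Fragment 1: offset=14 data="a" -> buffer=??????????????a
Fragment 2: offset=9 data="xfsta" -> buffer=?????????xfstaa
Fragment 3: offset=0 data="BKNzJ" -> buffer=BKNzJ????xfstaa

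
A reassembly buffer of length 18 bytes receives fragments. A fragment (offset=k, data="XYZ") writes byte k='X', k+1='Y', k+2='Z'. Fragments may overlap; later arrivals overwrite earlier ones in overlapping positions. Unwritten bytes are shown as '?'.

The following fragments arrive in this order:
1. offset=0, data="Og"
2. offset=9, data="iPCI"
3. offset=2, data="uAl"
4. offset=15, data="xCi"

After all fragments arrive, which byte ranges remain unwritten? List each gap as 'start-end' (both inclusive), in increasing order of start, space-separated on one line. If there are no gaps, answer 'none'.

Fragment 1: offset=0 len=2
Fragment 2: offset=9 len=4
Fragment 3: offset=2 len=3
Fragment 4: offset=15 len=3
Gaps: 5-8 13-14

Answer: 5-8 13-14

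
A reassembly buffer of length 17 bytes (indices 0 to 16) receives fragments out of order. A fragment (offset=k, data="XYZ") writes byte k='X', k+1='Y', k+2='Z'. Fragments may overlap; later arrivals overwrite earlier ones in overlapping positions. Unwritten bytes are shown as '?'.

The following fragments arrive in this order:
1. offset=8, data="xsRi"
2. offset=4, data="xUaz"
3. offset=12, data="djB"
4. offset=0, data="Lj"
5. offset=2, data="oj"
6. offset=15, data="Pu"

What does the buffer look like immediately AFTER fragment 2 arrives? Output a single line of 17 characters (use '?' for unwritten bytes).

Answer: ????xUazxsRi?????

Derivation:
Fragment 1: offset=8 data="xsRi" -> buffer=????????xsRi?????
Fragment 2: offset=4 data="xUaz" -> buffer=????xUazxsRi?????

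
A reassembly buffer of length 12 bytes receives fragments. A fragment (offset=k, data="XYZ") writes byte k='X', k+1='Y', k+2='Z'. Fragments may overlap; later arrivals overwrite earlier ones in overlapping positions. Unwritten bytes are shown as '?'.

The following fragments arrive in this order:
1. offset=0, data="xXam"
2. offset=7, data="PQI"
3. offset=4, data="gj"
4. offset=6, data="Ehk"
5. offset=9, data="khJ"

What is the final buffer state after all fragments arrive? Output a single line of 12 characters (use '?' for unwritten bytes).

Fragment 1: offset=0 data="xXam" -> buffer=xXam????????
Fragment 2: offset=7 data="PQI" -> buffer=xXam???PQI??
Fragment 3: offset=4 data="gj" -> buffer=xXamgj?PQI??
Fragment 4: offset=6 data="Ehk" -> buffer=xXamgjEhkI??
Fragment 5: offset=9 data="khJ" -> buffer=xXamgjEhkkhJ

Answer: xXamgjEhkkhJ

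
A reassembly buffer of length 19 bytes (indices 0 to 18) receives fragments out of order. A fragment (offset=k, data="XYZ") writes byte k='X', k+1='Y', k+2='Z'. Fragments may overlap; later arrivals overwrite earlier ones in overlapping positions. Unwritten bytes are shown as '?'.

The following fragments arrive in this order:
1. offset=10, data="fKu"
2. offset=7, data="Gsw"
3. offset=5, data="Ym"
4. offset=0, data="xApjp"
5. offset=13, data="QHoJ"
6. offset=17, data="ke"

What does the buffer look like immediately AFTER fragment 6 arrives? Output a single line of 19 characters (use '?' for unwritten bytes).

Fragment 1: offset=10 data="fKu" -> buffer=??????????fKu??????
Fragment 2: offset=7 data="Gsw" -> buffer=???????GswfKu??????
Fragment 3: offset=5 data="Ym" -> buffer=?????YmGswfKu??????
Fragment 4: offset=0 data="xApjp" -> buffer=xApjpYmGswfKu??????
Fragment 5: offset=13 data="QHoJ" -> buffer=xApjpYmGswfKuQHoJ??
Fragment 6: offset=17 data="ke" -> buffer=xApjpYmGswfKuQHoJke

Answer: xApjpYmGswfKuQHoJke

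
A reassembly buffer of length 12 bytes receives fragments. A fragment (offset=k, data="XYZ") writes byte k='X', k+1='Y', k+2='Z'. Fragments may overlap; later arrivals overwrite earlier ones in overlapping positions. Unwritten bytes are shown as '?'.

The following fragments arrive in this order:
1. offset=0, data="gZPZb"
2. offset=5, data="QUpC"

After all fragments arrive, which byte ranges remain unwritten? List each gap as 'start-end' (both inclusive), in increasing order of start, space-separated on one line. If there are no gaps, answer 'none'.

Answer: 9-11

Derivation:
Fragment 1: offset=0 len=5
Fragment 2: offset=5 len=4
Gaps: 9-11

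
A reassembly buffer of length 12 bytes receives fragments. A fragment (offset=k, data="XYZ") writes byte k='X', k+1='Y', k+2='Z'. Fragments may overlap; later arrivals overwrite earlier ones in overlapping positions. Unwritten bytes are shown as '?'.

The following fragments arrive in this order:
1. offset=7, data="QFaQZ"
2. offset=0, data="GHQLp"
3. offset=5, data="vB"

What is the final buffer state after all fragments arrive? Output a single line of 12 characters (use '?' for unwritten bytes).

Fragment 1: offset=7 data="QFaQZ" -> buffer=???????QFaQZ
Fragment 2: offset=0 data="GHQLp" -> buffer=GHQLp??QFaQZ
Fragment 3: offset=5 data="vB" -> buffer=GHQLpvBQFaQZ

Answer: GHQLpvBQFaQZ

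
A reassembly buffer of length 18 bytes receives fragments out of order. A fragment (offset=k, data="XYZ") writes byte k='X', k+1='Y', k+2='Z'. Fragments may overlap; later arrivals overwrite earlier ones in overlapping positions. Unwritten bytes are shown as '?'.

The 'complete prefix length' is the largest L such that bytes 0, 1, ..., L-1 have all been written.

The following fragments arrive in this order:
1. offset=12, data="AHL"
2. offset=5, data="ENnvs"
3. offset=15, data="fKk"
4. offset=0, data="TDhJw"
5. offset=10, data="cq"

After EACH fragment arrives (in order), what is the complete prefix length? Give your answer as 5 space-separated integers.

Answer: 0 0 0 10 18

Derivation:
Fragment 1: offset=12 data="AHL" -> buffer=????????????AHL??? -> prefix_len=0
Fragment 2: offset=5 data="ENnvs" -> buffer=?????ENnvs??AHL??? -> prefix_len=0
Fragment 3: offset=15 data="fKk" -> buffer=?????ENnvs??AHLfKk -> prefix_len=0
Fragment 4: offset=0 data="TDhJw" -> buffer=TDhJwENnvs??AHLfKk -> prefix_len=10
Fragment 5: offset=10 data="cq" -> buffer=TDhJwENnvscqAHLfKk -> prefix_len=18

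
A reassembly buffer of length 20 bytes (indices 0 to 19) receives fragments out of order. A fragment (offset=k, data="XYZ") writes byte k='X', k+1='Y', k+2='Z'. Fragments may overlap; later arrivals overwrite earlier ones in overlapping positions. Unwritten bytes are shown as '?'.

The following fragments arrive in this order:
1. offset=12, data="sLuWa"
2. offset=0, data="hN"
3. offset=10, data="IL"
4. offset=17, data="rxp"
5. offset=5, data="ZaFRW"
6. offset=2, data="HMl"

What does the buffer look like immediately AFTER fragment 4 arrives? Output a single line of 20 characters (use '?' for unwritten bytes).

Answer: hN????????ILsLuWarxp

Derivation:
Fragment 1: offset=12 data="sLuWa" -> buffer=????????????sLuWa???
Fragment 2: offset=0 data="hN" -> buffer=hN??????????sLuWa???
Fragment 3: offset=10 data="IL" -> buffer=hN????????ILsLuWa???
Fragment 4: offset=17 data="rxp" -> buffer=hN????????ILsLuWarxp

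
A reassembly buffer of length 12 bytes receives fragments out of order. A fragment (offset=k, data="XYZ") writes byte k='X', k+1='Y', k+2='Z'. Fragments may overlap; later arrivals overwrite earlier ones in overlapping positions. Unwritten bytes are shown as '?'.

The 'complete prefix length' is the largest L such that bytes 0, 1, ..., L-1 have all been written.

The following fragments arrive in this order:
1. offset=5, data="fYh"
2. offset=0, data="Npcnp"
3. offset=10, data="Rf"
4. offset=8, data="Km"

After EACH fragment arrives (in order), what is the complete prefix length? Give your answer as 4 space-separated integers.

Fragment 1: offset=5 data="fYh" -> buffer=?????fYh???? -> prefix_len=0
Fragment 2: offset=0 data="Npcnp" -> buffer=NpcnpfYh???? -> prefix_len=8
Fragment 3: offset=10 data="Rf" -> buffer=NpcnpfYh??Rf -> prefix_len=8
Fragment 4: offset=8 data="Km" -> buffer=NpcnpfYhKmRf -> prefix_len=12

Answer: 0 8 8 12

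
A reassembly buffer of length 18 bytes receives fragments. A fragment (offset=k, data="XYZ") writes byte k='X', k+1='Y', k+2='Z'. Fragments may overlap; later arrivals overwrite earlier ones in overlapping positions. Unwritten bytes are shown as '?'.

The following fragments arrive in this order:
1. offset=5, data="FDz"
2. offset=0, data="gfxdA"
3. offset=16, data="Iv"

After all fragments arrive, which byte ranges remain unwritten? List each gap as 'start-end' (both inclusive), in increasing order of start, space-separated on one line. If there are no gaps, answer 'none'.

Answer: 8-15

Derivation:
Fragment 1: offset=5 len=3
Fragment 2: offset=0 len=5
Fragment 3: offset=16 len=2
Gaps: 8-15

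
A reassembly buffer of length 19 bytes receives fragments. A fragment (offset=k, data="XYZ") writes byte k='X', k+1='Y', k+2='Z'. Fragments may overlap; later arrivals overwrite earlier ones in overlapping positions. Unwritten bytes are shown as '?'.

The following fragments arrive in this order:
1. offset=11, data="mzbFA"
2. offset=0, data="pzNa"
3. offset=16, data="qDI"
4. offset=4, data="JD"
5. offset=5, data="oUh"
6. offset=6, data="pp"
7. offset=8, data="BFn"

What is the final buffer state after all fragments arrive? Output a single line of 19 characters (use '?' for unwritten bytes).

Fragment 1: offset=11 data="mzbFA" -> buffer=???????????mzbFA???
Fragment 2: offset=0 data="pzNa" -> buffer=pzNa???????mzbFA???
Fragment 3: offset=16 data="qDI" -> buffer=pzNa???????mzbFAqDI
Fragment 4: offset=4 data="JD" -> buffer=pzNaJD?????mzbFAqDI
Fragment 5: offset=5 data="oUh" -> buffer=pzNaJoUh???mzbFAqDI
Fragment 6: offset=6 data="pp" -> buffer=pzNaJopp???mzbFAqDI
Fragment 7: offset=8 data="BFn" -> buffer=pzNaJoppBFnmzbFAqDI

Answer: pzNaJoppBFnmzbFAqDI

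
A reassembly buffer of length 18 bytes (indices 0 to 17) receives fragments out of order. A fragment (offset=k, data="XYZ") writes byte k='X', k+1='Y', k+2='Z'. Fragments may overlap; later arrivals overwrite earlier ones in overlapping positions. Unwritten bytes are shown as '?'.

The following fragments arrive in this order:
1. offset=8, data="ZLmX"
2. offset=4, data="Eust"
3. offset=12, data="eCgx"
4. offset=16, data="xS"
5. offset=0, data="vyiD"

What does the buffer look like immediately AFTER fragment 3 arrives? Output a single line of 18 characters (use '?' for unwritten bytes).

Fragment 1: offset=8 data="ZLmX" -> buffer=????????ZLmX??????
Fragment 2: offset=4 data="Eust" -> buffer=????EustZLmX??????
Fragment 3: offset=12 data="eCgx" -> buffer=????EustZLmXeCgx??

Answer: ????EustZLmXeCgx??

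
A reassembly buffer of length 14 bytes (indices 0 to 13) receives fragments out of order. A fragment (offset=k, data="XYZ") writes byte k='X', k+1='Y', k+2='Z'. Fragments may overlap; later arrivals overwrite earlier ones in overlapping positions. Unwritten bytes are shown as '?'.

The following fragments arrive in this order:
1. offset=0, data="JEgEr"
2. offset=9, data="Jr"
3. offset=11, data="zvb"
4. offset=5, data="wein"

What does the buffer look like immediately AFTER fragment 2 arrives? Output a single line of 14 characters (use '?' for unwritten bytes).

Fragment 1: offset=0 data="JEgEr" -> buffer=JEgEr?????????
Fragment 2: offset=9 data="Jr" -> buffer=JEgEr????Jr???

Answer: JEgEr????Jr???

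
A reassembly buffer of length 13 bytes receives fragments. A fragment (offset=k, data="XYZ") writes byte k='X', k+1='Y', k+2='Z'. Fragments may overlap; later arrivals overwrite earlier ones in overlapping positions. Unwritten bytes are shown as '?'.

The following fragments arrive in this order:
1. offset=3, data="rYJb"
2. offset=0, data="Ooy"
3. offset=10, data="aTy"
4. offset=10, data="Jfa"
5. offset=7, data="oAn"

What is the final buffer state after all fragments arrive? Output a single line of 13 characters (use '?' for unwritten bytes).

Answer: OoyrYJboAnJfa

Derivation:
Fragment 1: offset=3 data="rYJb" -> buffer=???rYJb??????
Fragment 2: offset=0 data="Ooy" -> buffer=OoyrYJb??????
Fragment 3: offset=10 data="aTy" -> buffer=OoyrYJb???aTy
Fragment 4: offset=10 data="Jfa" -> buffer=OoyrYJb???Jfa
Fragment 5: offset=7 data="oAn" -> buffer=OoyrYJboAnJfa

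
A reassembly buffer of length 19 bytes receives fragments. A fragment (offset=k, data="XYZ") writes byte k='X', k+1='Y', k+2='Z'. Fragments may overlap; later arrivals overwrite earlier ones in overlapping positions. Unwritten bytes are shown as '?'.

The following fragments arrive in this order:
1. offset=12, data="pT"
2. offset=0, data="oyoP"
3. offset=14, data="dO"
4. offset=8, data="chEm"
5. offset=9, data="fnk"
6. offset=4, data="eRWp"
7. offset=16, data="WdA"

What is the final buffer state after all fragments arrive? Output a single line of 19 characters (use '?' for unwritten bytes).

Fragment 1: offset=12 data="pT" -> buffer=????????????pT?????
Fragment 2: offset=0 data="oyoP" -> buffer=oyoP????????pT?????
Fragment 3: offset=14 data="dO" -> buffer=oyoP????????pTdO???
Fragment 4: offset=8 data="chEm" -> buffer=oyoP????chEmpTdO???
Fragment 5: offset=9 data="fnk" -> buffer=oyoP????cfnkpTdO???
Fragment 6: offset=4 data="eRWp" -> buffer=oyoPeRWpcfnkpTdO???
Fragment 7: offset=16 data="WdA" -> buffer=oyoPeRWpcfnkpTdOWdA

Answer: oyoPeRWpcfnkpTdOWdA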